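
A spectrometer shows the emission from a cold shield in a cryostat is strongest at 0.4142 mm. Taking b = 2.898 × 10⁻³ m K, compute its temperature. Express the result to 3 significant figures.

Wien's law gives T = b/λ_max = (2.898×10⁻³ m·K)/(4.142×10⁻⁴ m) = 7.00 K.

T ≈ 7.00 K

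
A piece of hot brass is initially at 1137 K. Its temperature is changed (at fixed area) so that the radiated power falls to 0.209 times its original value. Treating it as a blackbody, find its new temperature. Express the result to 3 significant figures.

P ∝ T⁴, so T₂/T₁ = (P₂/P₁)^(1/4) = (0.209)^(1/4) = 0.676140.
T₂ = 1137 × 0.676140 = 769 K.

T₂ ≈ 769 K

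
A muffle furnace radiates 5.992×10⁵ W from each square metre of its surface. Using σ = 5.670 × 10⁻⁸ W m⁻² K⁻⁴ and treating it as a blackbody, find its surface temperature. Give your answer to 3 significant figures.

I = σT⁴, so T = (I/σ)^(1/4) = (5.992×10⁵/(5.670×10⁻⁸))^(1/4) = 1.80×10³ K.

T ≈ 1.80×10³ K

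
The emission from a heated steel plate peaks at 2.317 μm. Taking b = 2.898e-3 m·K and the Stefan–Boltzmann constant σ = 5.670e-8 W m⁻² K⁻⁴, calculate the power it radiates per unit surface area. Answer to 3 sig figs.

Wien's law: T = b/λ_max = 2.898×10⁻³/2.317×10⁻⁶ = 1250.76 K.
Then I = σT⁴ = 5.670×10⁻⁸×(1250.76)⁴ = 1.39×10⁵ W/m².

I ≈ 1.39×10⁵ W/m²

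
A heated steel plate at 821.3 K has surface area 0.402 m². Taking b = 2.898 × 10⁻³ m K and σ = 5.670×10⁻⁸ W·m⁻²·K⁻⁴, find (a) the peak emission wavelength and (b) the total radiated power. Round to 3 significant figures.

λ_max ≈ 3.53 μm; P ≈ 1.04×10⁴ W

(a) λ_max = b/T = 2.898×10⁻³/821.3 = 3.529×10⁻⁶ m = 3.53 μm.
Area A = 0.402 m².
(b) P = σAT⁴ = 5.670×10⁻⁸×0.402×(821.3)⁴ = 1.04×10⁴ W.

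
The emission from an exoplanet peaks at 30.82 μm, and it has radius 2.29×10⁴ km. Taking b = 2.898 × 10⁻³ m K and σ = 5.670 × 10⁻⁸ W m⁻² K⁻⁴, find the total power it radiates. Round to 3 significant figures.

Wien's law: T = b/λ_max = 2.898×10⁻³/3.082×10⁻⁵ = 94.0299 K.
Surface area A = 4πR² = 4π(2.29×10⁷ m)² = 6.58993×10¹⁵ m².
Then P = σAT⁴ = 5.670×10⁻⁸×6.58993×10¹⁵×(94.0299)⁴ = 2.92×10¹⁶ W.

P ≈ 2.92×10¹⁶ W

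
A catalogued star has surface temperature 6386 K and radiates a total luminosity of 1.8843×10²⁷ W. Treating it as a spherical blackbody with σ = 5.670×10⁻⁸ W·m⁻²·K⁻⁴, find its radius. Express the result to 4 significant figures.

R ≈ 1.261×10⁹ m

L = 4πR²σT⁴ ⇒ R = √(L/(4πσT⁴)).
σT⁴ = 9.42972×10⁷ W/m², so R = √(1.8843×10²⁷/(4π×9.42972×10⁷)) = 1.261×10⁹ m.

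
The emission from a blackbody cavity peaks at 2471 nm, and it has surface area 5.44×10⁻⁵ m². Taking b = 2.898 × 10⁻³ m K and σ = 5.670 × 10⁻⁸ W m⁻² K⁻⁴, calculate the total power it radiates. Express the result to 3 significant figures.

P ≈ 5.84 W

Wien's law: T = b/λ_max = 2.898×10⁻³/2.471×10⁻⁶ = 1172.80 K.
Area A = 5.44×10⁻⁵ m².
Then P = σAT⁴ = 5.670×10⁻⁸×5.44×10⁻⁵×(1172.80)⁴ = 5.84 W.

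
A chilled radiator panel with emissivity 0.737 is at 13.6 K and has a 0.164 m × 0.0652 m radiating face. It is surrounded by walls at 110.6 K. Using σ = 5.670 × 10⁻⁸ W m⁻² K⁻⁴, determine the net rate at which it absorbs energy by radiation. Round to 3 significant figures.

Area A = 0.164 × 0.0652 = 0.0106928 m².
Net radiated power P_net = εσA(T⁴ − T₀⁴) = 0.737×5.670×10⁻⁸×0.0106928×(13.6⁴ − 110.6⁴).
T⁴ − T₀⁴ = 34210.2 − 1.49631×10⁸ = -1.49597×10⁸ K⁴, so P_net = -0.0668 W — negative, meaning a net gain of 0.0668 W.

Net gain ≈ 0.0668 W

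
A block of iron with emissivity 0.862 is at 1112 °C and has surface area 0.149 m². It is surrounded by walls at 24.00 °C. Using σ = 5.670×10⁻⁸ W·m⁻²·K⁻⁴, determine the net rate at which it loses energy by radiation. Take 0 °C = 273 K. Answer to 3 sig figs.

T = 1112 °C + 273 = 1385 K.
Surroundings: T = 24.00 °C + 273 = 297.00 K.
Area A = 0.149 m².
Net radiated power P_net = εσA(T⁴ − T₀⁴) = 0.862×5.670×10⁻⁸×0.149×(1385⁴ − 297.00⁴).
T⁴ − T₀⁴ = 3.67959×10¹² − 7.78083×10⁹ = 3.67181×10¹² K⁴, so P_net = 2.67×10⁴ W.

Net loss ≈ 2.67×10⁴ W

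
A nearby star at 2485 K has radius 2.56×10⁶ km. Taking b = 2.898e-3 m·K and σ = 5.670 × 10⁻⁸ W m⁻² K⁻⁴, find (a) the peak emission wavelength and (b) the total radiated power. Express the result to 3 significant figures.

λ_max ≈ 1.17×10³ nm; P ≈ 1.78×10²⁶ W

(a) λ_max = b/T = 2.898×10⁻³/2485 = 1.166×10⁻⁶ m = 1.17×10³ nm.
Surface area A = 4πR² = 4π(2.56×10⁹ m)² = 8.23550×10¹⁹ m².
(b) P = σAT⁴ = 5.670×10⁻⁸×8.23550×10¹⁹×(2485)⁴ = 1.78×10²⁶ W.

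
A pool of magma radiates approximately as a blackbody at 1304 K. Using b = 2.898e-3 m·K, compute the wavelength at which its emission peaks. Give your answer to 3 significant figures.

λ_max ≈ 2.22 μm

Wien's displacement law: λ_max = b/T = (2.898×10⁻³ m·K)/(1304 K) = 2.222×10⁻⁶ m.
That is 2.22 μm, in the infrared range.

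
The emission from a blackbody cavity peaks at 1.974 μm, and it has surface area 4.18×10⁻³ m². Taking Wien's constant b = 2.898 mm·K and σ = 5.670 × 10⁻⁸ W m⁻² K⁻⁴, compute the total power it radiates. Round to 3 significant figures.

Wien's law: T = b/λ_max = 2.898×10⁻³/1.974×10⁻⁶ = 1468.09 K.
Area A = 4.18×10⁻³ m².
Then P = σAT⁴ = 5.670×10⁻⁸×4.18×10⁻³×(1468.09)⁴ = 1.10×10³ W.

P ≈ 1.10×10³ W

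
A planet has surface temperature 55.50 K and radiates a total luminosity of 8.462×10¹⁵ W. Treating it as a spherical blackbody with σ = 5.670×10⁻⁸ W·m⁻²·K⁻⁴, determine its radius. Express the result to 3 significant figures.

R ≈ 3.54×10⁷ m

L = 4πR²σT⁴ ⇒ R = √(L/(4πσT⁴)).
σT⁴ = 0.537966 W/m², so R = √(8.462×10¹⁵/(4π×0.537966)) = 3.54×10⁷ m.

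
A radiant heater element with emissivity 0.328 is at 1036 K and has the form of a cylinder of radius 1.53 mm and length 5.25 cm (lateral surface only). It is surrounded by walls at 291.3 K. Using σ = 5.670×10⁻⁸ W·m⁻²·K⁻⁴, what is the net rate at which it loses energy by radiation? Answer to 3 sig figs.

Lateral area A = 2πrL = 2π×1.53×10⁻³×0.0525 = 5.04697×10⁻⁴ m².
Net radiated power P_net = εσA(T⁴ − T₀⁴) = 0.328×5.670×10⁻⁸×5.04697×10⁻⁴×(1036⁴ − 291.3⁴).
T⁴ − T₀⁴ = 1.15196×10¹² − 7.20049×10⁹ = 1.14476×10¹² K⁴, so P_net = 10.7 W.

Net loss ≈ 10.7 W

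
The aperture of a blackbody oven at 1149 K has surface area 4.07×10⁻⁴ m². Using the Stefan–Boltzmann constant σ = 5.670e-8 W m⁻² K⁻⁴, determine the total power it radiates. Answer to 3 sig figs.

P ≈ 40.2 W

Area A = 4.07×10⁻⁴ m².
P = σAT⁴ = 5.670×10⁻⁸ × 4.07×10⁻⁴ × (1149)⁴ = 40.2 W.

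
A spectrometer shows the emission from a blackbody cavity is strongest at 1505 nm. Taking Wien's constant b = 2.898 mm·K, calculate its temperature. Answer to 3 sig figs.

T ≈ 1.93×10³ K

Wien's law gives T = b/λ_max = (2.898×10⁻³ m·K)/(1.505×10⁻⁶ m) = 1.93×10³ K.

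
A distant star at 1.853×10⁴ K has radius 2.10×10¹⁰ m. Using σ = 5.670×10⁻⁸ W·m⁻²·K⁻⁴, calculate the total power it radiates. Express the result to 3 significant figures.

P ≈ 3.70×10³¹ W

Surface area A = 4πR² = 4π(2.10×10¹⁰ m)² = 5.54177×10²¹ m².
P = σAT⁴ = 5.670×10⁻⁸ × 5.54177×10²¹ × (1.853×10⁴)⁴ = 3.70×10³¹ W.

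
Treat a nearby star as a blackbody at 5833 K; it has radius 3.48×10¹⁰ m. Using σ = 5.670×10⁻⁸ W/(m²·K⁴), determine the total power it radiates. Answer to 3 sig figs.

Surface area A = 4πR² = 4π(3.48×10¹⁰ m)² = 1.52184×10²² m².
P = σAT⁴ = 5.670×10⁻⁸ × 1.52184×10²² × (5833)⁴ = 9.99×10²⁹ W.

P ≈ 9.99×10²⁹ W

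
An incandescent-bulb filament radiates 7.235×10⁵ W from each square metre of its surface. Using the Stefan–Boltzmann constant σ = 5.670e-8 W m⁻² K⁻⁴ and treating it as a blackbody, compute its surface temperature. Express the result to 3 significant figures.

I = σT⁴, so T = (I/σ)^(1/4) = (7.235×10⁵/(5.670×10⁻⁸))^(1/4) = 1.89×10³ K.

T ≈ 1.89×10³ K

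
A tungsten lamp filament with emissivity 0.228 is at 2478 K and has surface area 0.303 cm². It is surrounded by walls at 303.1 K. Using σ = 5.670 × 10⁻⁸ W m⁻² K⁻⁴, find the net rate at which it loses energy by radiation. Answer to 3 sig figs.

Area A = 0.303 cm² = 3.03×10⁻⁵ m².
Net radiated power P_net = εσA(T⁴ − T₀⁴) = 0.228×5.670×10⁻⁸×3.03×10⁻⁵×(2478⁴ − 303.1⁴).
T⁴ − T₀⁴ = 3.77055×10¹³ − 8.44003×10⁹ = 3.76971×10¹³ K⁴, so P_net = 14.8 W.

Net loss ≈ 14.8 W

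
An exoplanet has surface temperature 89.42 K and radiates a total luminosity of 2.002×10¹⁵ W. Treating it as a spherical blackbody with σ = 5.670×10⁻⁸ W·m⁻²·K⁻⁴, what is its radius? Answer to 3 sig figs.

R ≈ 6.63×10⁶ m

L = 4πR²σT⁴ ⇒ R = √(L/(4πσT⁴)).
σT⁴ = 3.62511 W/m², so R = √(2.002×10¹⁵/(4π×3.62511)) = 6.63×10⁶ m.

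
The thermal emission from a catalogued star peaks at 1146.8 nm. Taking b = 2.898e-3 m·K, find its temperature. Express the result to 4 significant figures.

Wien's law gives T = b/λ_max = (2.898×10⁻³ m·K)/(1.1468×10⁻⁶ m) = 2527 K.

T ≈ 2527 K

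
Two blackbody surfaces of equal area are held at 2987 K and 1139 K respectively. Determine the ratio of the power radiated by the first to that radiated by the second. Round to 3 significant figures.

With equal areas, P₁/P₂ = (T₁/T₂)⁴ = (2987/1139)⁴ = 47.3.

P₁/P₂ ≈ 47.3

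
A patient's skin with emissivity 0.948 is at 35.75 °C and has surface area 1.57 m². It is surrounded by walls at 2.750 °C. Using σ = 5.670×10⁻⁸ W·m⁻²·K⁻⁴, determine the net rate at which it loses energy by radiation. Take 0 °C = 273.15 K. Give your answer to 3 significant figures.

T = 35.75 °C + 273.15 = 308.90 K.
Surroundings: T = 2.750 °C + 273.15 = 275.900 K.
Area A = 1.57 m².
Net radiated power P_net = εσA(T⁴ − T₀⁴) = 0.948×5.670×10⁻⁸×1.57×(308.90⁴ − 275.900⁴).
T⁴ − T₀⁴ = 9.10483×10⁹ − 5.79438×10⁹ = 3.31045×10⁹ K⁴, so P_net = 279 W.

Net loss ≈ 279 W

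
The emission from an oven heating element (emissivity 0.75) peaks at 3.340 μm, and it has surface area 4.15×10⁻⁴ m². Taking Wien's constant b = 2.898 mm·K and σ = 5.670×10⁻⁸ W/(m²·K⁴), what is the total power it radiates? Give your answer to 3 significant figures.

P ≈ 10.0 W

Wien's law: T = b/λ_max = 2.898×10⁻³/3.340×10⁻⁶ = 867.665 K.
Area A = 4.15×10⁻⁴ m².
Then P = εσAT⁴ = 0.75×5.670×10⁻⁸×4.15×10⁻⁴×(867.665)⁴ = 10.0 W.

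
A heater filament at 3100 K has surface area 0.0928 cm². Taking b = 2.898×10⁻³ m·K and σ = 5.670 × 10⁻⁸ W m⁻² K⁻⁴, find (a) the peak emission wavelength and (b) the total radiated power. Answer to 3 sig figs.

(a) λ_max = b/T = 2.898×10⁻³/3100 = 9.348×10⁻⁷ m = 0.935 μm.
Area A = 0.0928 cm² = 9.28×10⁻⁶ m².
(b) P = σAT⁴ = 5.670×10⁻⁸×9.28×10⁻⁶×(3100)⁴ = 48.6 W.

λ_max ≈ 0.935 μm; P ≈ 48.6 W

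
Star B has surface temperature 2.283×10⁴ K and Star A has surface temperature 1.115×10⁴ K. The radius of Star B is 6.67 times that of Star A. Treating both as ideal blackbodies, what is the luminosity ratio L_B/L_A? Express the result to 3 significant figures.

L_B/L_A ≈ 782

L ∝ R²T⁴, so L_B/L_A = (R_B/R_A)²(T_B/T_A)⁴ = (6.67)² × (2.283×10⁴/1.115×10⁴)⁴ = 44.4889 × 17.5762 = 782.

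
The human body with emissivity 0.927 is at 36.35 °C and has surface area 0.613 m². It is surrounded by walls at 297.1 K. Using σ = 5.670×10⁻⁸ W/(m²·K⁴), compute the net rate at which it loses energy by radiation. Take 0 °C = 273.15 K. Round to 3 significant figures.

T = 36.35 °C + 273.15 = 309.50 K.
Area A = 0.613 m².
Net radiated power P_net = εσA(T⁴ − T₀⁴) = 0.927×5.670×10⁻⁸×0.613×(309.50⁴ − 297.1⁴).
T⁴ − T₀⁴ = 9.17577×10⁹ − 7.79131×10⁹ = 1.38446×10⁹ K⁴, so P_net = 44.6 W.

Net loss ≈ 44.6 W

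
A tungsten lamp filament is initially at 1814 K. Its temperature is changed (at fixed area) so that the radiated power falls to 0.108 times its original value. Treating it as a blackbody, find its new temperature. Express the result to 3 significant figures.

T₂ ≈ 1.04×10³ K

P ∝ T⁴, so T₂/T₁ = (P₂/P₁)^(1/4) = (0.108)^(1/4) = 0.573266.
T₂ = 1814 × 0.573266 = 1.04×10³ K.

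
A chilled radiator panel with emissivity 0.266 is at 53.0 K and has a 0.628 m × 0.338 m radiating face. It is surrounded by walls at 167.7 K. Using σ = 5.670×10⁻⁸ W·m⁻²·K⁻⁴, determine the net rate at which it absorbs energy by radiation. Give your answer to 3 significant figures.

Net gain ≈ 2.51 W

Area A = 0.628 × 0.338 = 0.212264 m².
Net radiated power P_net = εσA(T⁴ − T₀⁴) = 0.266×5.670×10⁻⁸×0.212264×(53.0⁴ − 167.7⁴).
T⁴ − T₀⁴ = 7.89048×10⁶ − 7.90919×10⁸ = -7.83029×10⁸ K⁴, so P_net = -2.51 W — negative, meaning a net gain of 2.51 W.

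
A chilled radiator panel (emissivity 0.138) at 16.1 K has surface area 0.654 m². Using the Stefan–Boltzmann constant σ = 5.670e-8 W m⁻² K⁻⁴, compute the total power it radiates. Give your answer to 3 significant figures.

P ≈ 3.44×10⁻⁴ W

Area A = 0.654 m².
P = εσAT⁴ = 0.138 × 5.670×10⁻⁸ × 0.654 × (16.1)⁴ = 3.44×10⁻⁴ W.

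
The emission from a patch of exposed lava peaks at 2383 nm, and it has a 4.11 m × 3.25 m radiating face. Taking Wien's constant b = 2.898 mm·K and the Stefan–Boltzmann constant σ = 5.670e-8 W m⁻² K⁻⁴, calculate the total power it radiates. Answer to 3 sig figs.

Wien's law: T = b/λ_max = 2.898×10⁻³/2.383×10⁻⁶ = 1216.11 K.
Area A = 4.11 × 3.25 = 13.3575 m².
Then P = σAT⁴ = 5.670×10⁻⁸×13.3575×(1216.11)⁴ = 1.66×10⁶ W.

P ≈ 1.66×10⁶ W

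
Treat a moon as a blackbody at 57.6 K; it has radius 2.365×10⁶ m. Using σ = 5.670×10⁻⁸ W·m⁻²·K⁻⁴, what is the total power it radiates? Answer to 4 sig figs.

P ≈ 4.387×10¹³ W

Surface area A = 4πR² = 4π(2.365×10⁶ m)² = 7.02865×10¹³ m².
P = σAT⁴ = 5.670×10⁻⁸ × 7.02865×10¹³ × (57.6)⁴ = 4.387×10¹³ W.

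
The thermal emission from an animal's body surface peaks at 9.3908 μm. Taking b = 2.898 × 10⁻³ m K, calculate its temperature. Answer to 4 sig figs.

T ≈ 308.6 K

Wien's law gives T = b/λ_max = (2.898×10⁻³ m·K)/(9.3908×10⁻⁶ m) = 308.6 K.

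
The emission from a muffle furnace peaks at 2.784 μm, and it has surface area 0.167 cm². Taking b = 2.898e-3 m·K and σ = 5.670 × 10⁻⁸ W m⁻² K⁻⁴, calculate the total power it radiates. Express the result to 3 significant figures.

Wien's law: T = b/λ_max = 2.898×10⁻³/2.784×10⁻⁶ = 1040.95 K.
Area A = 0.167 cm² = 1.67×10⁻⁵ m².
Then P = σAT⁴ = 5.670×10⁻⁸×1.67×10⁻⁵×(1040.95)⁴ = 1.11 W.

P ≈ 1.11 W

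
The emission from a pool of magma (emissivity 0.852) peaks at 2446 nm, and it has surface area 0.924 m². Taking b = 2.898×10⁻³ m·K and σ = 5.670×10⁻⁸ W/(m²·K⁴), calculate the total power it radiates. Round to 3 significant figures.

Wien's law: T = b/λ_max = 2.898×10⁻³/2.446×10⁻⁶ = 1184.79 K.
Area A = 0.924 m².
Then P = εσAT⁴ = 0.852×5.670×10⁻⁸×0.924×(1184.79)⁴ = 8.80×10⁴ W.

P ≈ 8.80×10⁴ W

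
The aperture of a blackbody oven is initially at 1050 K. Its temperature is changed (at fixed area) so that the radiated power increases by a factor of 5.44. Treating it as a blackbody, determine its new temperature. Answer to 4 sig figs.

T₂ ≈ 1604 K

P ∝ T⁴, so T₂/T₁ = (P₂/P₁)^(1/4) = (5.44)^(1/4) = 1.52721.
T₂ = 1050 × 1.52721 = 1604 K.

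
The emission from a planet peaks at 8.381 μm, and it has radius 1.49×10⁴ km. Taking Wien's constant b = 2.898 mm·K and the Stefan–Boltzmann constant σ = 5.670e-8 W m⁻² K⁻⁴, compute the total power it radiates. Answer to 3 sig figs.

P ≈ 2.26×10¹⁸ W

Wien's law: T = b/λ_max = 2.898×10⁻³/8.381×10⁻⁶ = 345.782 K.
Surface area A = 4πR² = 4π(1.49×10⁷ m)² = 2.78986×10¹⁵ m².
Then P = σAT⁴ = 5.670×10⁻⁸×2.78986×10¹⁵×(345.782)⁴ = 2.26×10¹⁸ W.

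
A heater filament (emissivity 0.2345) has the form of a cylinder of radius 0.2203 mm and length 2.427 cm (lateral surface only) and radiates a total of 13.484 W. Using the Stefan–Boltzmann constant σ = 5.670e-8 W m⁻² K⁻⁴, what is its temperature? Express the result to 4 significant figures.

T ≈ 2344 K

Lateral area A = 2πrL = 2π×2.203×10⁻⁴×0.02427 = 3.35942×10⁻⁵ m².
P = εσAT⁴ ⇒ T = (P/(εσA))^(1/4) = (13.484/(0.2345×5.670×10⁻⁸×3.35942×10⁻⁵))^(1/4) = 2344 K.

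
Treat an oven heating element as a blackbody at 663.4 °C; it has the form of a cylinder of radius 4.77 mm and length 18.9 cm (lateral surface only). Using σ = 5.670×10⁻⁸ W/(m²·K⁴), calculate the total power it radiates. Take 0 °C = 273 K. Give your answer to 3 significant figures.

T = 663.4 °C + 273 = 936.4 K.
Lateral area A = 2πrL = 2π×4.77×10⁻³×0.189 = 5.66448×10⁻³ m².
P = σAT⁴ = 5.670×10⁻⁸ × 5.66448×10⁻³ × (936.4)⁴ = 247 W.

P ≈ 247 W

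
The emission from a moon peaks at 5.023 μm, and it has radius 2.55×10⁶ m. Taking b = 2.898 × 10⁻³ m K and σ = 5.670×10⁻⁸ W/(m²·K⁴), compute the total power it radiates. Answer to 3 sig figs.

P ≈ 5.13×10¹⁷ W

Wien's law: T = b/λ_max = 2.898×10⁻³/5.023×10⁻⁶ = 576.946 K.
Surface area A = 4πR² = 4π(2.55×10⁶ m)² = 8.17128×10¹³ m².
Then P = σAT⁴ = 5.670×10⁻⁸×8.17128×10¹³×(576.946)⁴ = 5.13×10¹⁷ W.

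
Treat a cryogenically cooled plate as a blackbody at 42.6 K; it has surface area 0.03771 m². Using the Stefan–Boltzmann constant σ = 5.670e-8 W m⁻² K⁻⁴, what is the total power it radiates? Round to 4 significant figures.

Area A = 0.03771 m².
P = σAT⁴ = 5.670×10⁻⁸ × 0.03771 × (42.6)⁴ = 7.042×10⁻³ W.

P ≈ 7.042×10⁻³ W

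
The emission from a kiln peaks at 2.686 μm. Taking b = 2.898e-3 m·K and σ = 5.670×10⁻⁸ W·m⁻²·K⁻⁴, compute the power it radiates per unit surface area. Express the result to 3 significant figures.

Wien's law: T = b/λ_max = 2.898×10⁻³/2.686×10⁻⁶ = 1078.93 K.
Then I = σT⁴ = 5.670×10⁻⁸×(1078.93)⁴ = 7.68×10⁴ W/m².

I ≈ 7.68×10⁴ W/m²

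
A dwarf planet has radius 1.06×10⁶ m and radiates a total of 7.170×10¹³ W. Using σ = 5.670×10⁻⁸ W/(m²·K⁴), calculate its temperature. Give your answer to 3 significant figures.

Surface area A = 4πR² = 4π(1.06×10⁶ m)² = 1.41196×10¹³ m².
P = σAT⁴ ⇒ T = (P/(σA))^(1/4) = (7.170×10¹³/(5.670×10⁻⁸×1.41196×10¹³))^(1/4) = 97.3 K.

T ≈ 97.3 K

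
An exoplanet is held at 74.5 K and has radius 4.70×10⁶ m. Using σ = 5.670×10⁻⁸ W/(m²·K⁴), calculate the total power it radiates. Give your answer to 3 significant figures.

P ≈ 4.85×10¹⁴ W

Surface area A = 4πR² = 4π(4.70×10⁶ m)² = 2.77591×10¹⁴ m².
P = σAT⁴ = 5.670×10⁻⁸ × 2.77591×10¹⁴ × (74.5)⁴ = 4.85×10¹⁴ W.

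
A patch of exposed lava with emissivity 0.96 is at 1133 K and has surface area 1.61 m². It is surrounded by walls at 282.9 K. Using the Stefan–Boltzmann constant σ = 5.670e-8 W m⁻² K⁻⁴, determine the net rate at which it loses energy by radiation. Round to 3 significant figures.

Area A = 1.61 m².
Net radiated power P_net = εσA(T⁴ − T₀⁴) = 0.96×5.670×10⁻⁸×1.61×(1133⁴ − 282.9⁴).
T⁴ − T₀⁴ = 1.64786×10¹² − 6.40519×10⁹ = 1.64145×10¹² K⁴, so P_net = 1.44×10⁵ W.

Net loss ≈ 1.44×10⁵ W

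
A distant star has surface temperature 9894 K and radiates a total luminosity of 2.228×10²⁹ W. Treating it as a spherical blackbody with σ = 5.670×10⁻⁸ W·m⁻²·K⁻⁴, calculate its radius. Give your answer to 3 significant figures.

L = 4πR²σT⁴ ⇒ R = √(L/(4πσT⁴)).
σT⁴ = 5.43339×10⁸ W/m², so R = √(2.228×10²⁹/(4π×5.43339×10⁸)) = 5.71×10⁹ m.

R ≈ 5.71×10⁹ m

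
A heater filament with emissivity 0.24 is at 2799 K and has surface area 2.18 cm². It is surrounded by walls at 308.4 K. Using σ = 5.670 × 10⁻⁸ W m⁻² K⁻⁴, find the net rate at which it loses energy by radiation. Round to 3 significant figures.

Net loss ≈ 182 W

Area A = 2.18 cm² = 2.18×10⁻⁴ m².
Net radiated power P_net = εσA(T⁴ − T₀⁴) = 0.24×5.670×10⁻⁸×2.18×10⁻⁴×(2799⁴ − 308.4⁴).
T⁴ − T₀⁴ = 6.13778×10¹³ − 9.04602×10⁹ = 6.13688×10¹³ K⁴, so P_net = 182 W.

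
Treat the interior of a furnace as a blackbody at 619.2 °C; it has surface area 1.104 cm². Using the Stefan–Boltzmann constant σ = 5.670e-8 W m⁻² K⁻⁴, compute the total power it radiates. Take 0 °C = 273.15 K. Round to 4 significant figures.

P ≈ 3.969 W

T = 619.2 °C + 273.15 = 892.35 K.
Area A = 1.104 cm² = 1.104×10⁻⁴ m².
P = σAT⁴ = 5.670×10⁻⁸ × 1.104×10⁻⁴ × (892.35)⁴ = 3.969 W.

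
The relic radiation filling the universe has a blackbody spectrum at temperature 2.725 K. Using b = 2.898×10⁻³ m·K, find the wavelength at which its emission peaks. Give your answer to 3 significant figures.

λ_max ≈ 1.06 mm

Wien's displacement law: λ_max = b/T = (2.898×10⁻³ m·K)/(2.725 K) = 1.063×10⁻³ m.
That is 1.06 mm, in the microwave range.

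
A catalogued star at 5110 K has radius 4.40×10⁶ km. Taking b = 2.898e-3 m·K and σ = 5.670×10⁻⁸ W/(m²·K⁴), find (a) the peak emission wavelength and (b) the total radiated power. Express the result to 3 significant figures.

λ_max ≈ 0.567 μm; P ≈ 9.41×10²⁷ W

(a) λ_max = b/T = 2.898×10⁻³/5110 = 5.671×10⁻⁷ m = 0.567 μm.
Surface area A = 4πR² = 4π(4.40×10⁹ m)² = 2.43285×10²⁰ m².
(b) P = σAT⁴ = 5.670×10⁻⁸×2.43285×10²⁰×(5110)⁴ = 9.41×10²⁷ W.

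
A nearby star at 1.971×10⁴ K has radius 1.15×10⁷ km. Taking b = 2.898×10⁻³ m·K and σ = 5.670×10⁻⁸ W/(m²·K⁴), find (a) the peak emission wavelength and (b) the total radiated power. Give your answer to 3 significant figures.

λ_max ≈ 147 nm; P ≈ 1.42×10³¹ W

(a) λ_max = b/T = 2.898×10⁻³/1.971×10⁴ = 1.470×10⁻⁷ m = 147 nm.
Surface area A = 4πR² = 4π(1.15×10¹⁰ m)² = 1.66190×10²¹ m².
(b) P = σAT⁴ = 5.670×10⁻⁸×1.66190×10²¹×(1.971×10⁴)⁴ = 1.42×10³¹ W.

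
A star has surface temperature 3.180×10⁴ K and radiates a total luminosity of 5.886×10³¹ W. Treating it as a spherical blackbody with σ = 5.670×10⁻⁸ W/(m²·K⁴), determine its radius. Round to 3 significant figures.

L = 4πR²σT⁴ ⇒ R = √(L/(4πσT⁴)).
σT⁴ = 5.79818×10¹⁰ W/m², so R = √(5.886×10³¹/(4π×5.79818×10¹⁰)) = 8.99×10⁹ m.

R ≈ 8.99×10⁹ m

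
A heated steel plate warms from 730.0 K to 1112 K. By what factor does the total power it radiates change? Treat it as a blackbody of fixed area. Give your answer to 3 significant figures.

P ∝ T⁴, so P₂/P₁ = (T₂/T₁)⁴ = (1112/730.0)⁴ = (1.52329)⁴ = 5.38.

P₂/P₁ ≈ 5.38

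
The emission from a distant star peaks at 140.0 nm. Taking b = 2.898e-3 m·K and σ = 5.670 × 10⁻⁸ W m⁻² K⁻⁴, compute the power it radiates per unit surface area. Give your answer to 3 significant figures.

I ≈ 1.04×10¹⁰ W/m²

Wien's law: T = b/λ_max = 2.898×10⁻³/1.400×10⁻⁷ = 20700.0 K.
Then I = σT⁴ = 5.670×10⁻⁸×(20700.0)⁴ = 1.04×10¹⁰ W/m².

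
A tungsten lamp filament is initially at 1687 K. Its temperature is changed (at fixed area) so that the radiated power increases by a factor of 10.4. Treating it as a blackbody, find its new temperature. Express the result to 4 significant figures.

P ∝ T⁴, so T₂/T₁ = (P₂/P₁)^(1/4) = (10.4)^(1/4) = 1.79580.
T₂ = 1687 × 1.79580 = 3030 K.

T₂ ≈ 3030 K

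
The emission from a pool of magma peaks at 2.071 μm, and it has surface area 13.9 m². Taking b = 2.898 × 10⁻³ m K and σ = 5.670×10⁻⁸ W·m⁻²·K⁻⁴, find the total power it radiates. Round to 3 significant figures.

P ≈ 3.02×10⁶ W

Wien's law: T = b/λ_max = 2.898×10⁻³/2.071×10⁻⁶ = 1399.32 K.
Area A = 13.9 m².
Then P = σAT⁴ = 5.670×10⁻⁸×13.9×(1399.32)⁴ = 3.02×10⁶ W.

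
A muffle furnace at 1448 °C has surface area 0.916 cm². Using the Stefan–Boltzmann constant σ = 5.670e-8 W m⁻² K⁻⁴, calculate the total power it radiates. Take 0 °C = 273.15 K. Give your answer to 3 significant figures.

P ≈ 45.6 W

T = 1448 °C + 273.15 = 1721.15 K.
Area A = 0.916 cm² = 9.16×10⁻⁵ m².
P = σAT⁴ = 5.670×10⁻⁸ × 9.16×10⁻⁵ × (1721.15)⁴ = 45.6 W.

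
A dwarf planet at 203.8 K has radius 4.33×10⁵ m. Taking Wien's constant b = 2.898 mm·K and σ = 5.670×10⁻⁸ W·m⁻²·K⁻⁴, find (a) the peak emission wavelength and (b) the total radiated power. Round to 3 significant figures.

(a) λ_max = b/T = 2.898×10⁻³/203.8 = 1.422×10⁻⁵ m = 14.2 μm.
Surface area A = 4πR² = 4π(4.33×10⁵ m)² = 2.35606×10¹² m².
(b) P = σAT⁴ = 5.670×10⁻⁸×2.35606×10¹²×(203.8)⁴ = 2.30×10¹⁴ W.

λ_max ≈ 14.2 μm; P ≈ 2.30×10¹⁴ W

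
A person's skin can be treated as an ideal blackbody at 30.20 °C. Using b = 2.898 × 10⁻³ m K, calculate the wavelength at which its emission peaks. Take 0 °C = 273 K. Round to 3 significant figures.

T = 30.20 °C + 273 = 303.20 K.
Wien's displacement law: λ_max = b/T = (2.898×10⁻³ m·K)/(303.20 K) = 9.558×10⁻⁶ m.
That is 9.56 μm, in the infrared range.

λ_max ≈ 9.56 μm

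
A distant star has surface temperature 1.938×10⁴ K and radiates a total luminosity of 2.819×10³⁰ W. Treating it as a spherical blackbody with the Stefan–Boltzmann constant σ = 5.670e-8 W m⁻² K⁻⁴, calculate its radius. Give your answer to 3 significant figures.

R ≈ 5.30×10⁹ m

L = 4πR²σT⁴ ⇒ R = √(L/(4πσT⁴)).
σT⁴ = 7.99831×10⁹ W/m², so R = √(2.819×10³⁰/(4π×7.99831×10⁹)) = 5.30×10⁹ m.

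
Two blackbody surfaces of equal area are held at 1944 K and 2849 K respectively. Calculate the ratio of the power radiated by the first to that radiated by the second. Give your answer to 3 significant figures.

With equal areas, P₁/P₂ = (T₁/T₂)⁴ = (1944/2849)⁴ = 0.217.

P₁/P₂ ≈ 0.217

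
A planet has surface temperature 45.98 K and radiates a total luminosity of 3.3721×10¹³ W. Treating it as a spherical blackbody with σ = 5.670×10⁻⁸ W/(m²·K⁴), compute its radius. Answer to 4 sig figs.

R ≈ 3.254×10⁶ m

L = 4πR²σT⁴ ⇒ R = √(L/(4πσT⁴)).
σT⁴ = 0.253431 W/m², so R = √(3.3721×10¹³/(4π×0.253431)) = 3.254×10⁶ m.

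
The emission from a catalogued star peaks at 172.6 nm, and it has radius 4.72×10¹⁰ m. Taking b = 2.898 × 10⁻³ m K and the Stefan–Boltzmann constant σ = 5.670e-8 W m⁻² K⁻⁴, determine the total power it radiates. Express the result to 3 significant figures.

P ≈ 1.26×10³² W

Wien's law: T = b/λ_max = 2.898×10⁻³/1.726×10⁻⁷ = 16790.3 K.
Surface area A = 4πR² = 4π(4.72×10¹⁰ m)² = 2.79959×10²² m².
Then P = σAT⁴ = 5.670×10⁻⁸×2.79959×10²²×(16790.3)⁴ = 1.26×10³² W.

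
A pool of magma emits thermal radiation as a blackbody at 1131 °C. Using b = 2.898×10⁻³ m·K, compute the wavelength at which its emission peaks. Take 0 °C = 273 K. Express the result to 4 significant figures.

λ_max ≈ 2.064 μm

T = 1131 °C + 273 = 1404 K.
Wien's displacement law: λ_max = b/T = (2.898×10⁻³ m·K)/(1404 K) = 2.0641×10⁻⁶ m.
That is 2.064 μm, in the infrared range.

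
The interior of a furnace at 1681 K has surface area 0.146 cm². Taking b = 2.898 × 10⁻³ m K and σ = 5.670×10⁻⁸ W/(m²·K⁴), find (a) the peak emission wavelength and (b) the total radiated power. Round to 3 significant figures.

(a) λ_max = b/T = 2.898×10⁻³/1681 = 1.724×10⁻⁶ m = 1.72 μm.
Area A = 0.146 cm² = 1.46×10⁻⁵ m².
(b) P = σAT⁴ = 5.670×10⁻⁸×1.46×10⁻⁵×(1681)⁴ = 6.61 W.

λ_max ≈ 1.72 μm; P ≈ 6.61 W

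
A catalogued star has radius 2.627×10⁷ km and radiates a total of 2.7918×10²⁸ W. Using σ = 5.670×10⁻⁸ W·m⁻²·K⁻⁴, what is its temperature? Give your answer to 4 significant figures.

T ≈ 2745 K

Surface area A = 4πR² = 4π(2.627×10¹⁰ m)² = 8.67221×10²¹ m².
P = σAT⁴ ⇒ T = (P/(σA))^(1/4) = (2.7918×10²⁸/(5.670×10⁻⁸×8.67221×10²¹))^(1/4) = 2745 K.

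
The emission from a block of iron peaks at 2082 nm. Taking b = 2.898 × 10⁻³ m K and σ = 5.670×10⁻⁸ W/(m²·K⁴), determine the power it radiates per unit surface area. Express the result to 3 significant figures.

Wien's law: T = b/λ_max = 2.898×10⁻³/2.082×10⁻⁶ = 1391.93 K.
Then I = σT⁴ = 5.670×10⁻⁸×(1391.93)⁴ = 2.13×10⁵ W/m².

I ≈ 2.13×10⁵ W/m²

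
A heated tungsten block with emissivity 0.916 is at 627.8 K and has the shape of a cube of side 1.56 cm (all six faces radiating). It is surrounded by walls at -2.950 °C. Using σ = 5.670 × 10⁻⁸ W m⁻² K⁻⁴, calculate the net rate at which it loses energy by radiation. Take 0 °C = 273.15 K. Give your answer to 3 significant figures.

Surroundings: T = -2.950 °C + 273.15 = 270.200 K.
Area A = 6s² = 6×(0.0156 m)² = 1.46016×10⁻³ m².
Net radiated power P_net = εσA(T⁴ − T₀⁴) = 0.916×5.670×10⁻⁸×1.46016×10⁻³×(627.8⁴ − 270.200⁴).
T⁴ − T₀⁴ = 1.55341×10¹¹ − 5.33017×10⁹ = 1.50011×10¹¹ K⁴, so P_net = 11.4 W.

Net loss ≈ 11.4 W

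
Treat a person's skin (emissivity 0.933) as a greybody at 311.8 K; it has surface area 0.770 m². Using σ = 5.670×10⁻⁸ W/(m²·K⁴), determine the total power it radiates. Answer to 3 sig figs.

Area A = 0.770 m².
P = εσAT⁴ = 0.933 × 5.670×10⁻⁸ × 0.770 × (311.8)⁴ = 385 W.

P ≈ 385 W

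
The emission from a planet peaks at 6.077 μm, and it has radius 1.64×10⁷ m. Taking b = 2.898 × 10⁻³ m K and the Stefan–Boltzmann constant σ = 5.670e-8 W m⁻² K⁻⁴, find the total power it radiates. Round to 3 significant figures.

Wien's law: T = b/λ_max = 2.898×10⁻³/6.077×10⁻⁶ = 476.880 K.
Surface area A = 4πR² = 4π(1.64×10⁷ m)² = 3.37985×10¹⁵ m².
Then P = σAT⁴ = 5.670×10⁻⁸×3.37985×10¹⁵×(476.880)⁴ = 9.91×10¹⁸ W.

P ≈ 9.91×10¹⁸ W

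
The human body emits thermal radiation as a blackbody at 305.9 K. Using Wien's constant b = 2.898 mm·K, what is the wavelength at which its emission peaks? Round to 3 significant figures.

Wien's displacement law: λ_max = b/T = (2.898×10⁻³ m·K)/(305.9 K) = 9.474×10⁻⁶ m.
That is 9.47 μm, in the infrared range.

λ_max ≈ 9.47 μm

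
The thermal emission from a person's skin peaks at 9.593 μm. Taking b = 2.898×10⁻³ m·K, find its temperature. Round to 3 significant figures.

Wien's law gives T = b/λ_max = (2.898×10⁻³ m·K)/(9.593×10⁻⁶ m) = 302 K.

T ≈ 302 K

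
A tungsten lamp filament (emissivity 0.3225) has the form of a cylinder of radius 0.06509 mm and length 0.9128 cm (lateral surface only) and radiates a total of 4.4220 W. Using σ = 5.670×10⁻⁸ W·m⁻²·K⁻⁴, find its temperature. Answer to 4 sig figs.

T ≈ 2837 K

Lateral area A = 2πrL = 2π×6.509×10⁻⁵×9.128×10⁻³ = 3.73310×10⁻⁶ m².
P = εσAT⁴ ⇒ T = (P/(εσA))^(1/4) = (4.4220/(0.3225×5.670×10⁻⁸×3.73310×10⁻⁶))^(1/4) = 2837 K.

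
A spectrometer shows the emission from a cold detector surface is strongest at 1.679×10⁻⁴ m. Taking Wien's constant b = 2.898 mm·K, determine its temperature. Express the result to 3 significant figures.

Wien's law gives T = b/λ_max = (2.898×10⁻³ m·K)/(1.679×10⁻⁴ m) = 17.3 K.

T ≈ 17.3 K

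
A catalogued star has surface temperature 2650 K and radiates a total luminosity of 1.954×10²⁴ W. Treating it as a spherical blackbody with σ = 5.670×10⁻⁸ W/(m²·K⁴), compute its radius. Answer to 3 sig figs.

L = 4πR²σT⁴ ⇒ R = √(L/(4πσT⁴)).
σT⁴ = 2.79619×10⁶ W/m², so R = √(1.954×10²⁴/(4π×2.79619×10⁶)) = 2.36×10⁸ m.

R ≈ 2.36×10⁸ m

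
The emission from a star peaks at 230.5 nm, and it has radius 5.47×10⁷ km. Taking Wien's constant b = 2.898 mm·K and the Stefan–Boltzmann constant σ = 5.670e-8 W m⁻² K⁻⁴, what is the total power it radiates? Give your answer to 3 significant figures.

Wien's law: T = b/λ_max = 2.898×10⁻³/2.305×10⁻⁷ = 12572.7 K.
Surface area A = 4πR² = 4π(5.47×10¹⁰ m)² = 3.75997×10²² m².
Then P = σAT⁴ = 5.670×10⁻⁸×3.75997×10²²×(12572.7)⁴ = 5.33×10³¹ W.

P ≈ 5.33×10³¹ W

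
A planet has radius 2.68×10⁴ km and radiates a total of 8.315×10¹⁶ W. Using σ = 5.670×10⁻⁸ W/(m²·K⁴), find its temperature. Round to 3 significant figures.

T ≈ 113 K

Surface area A = 4πR² = 4π(2.68×10⁷ m)² = 9.02567×10¹⁵ m².
P = σAT⁴ ⇒ T = (P/(σA))^(1/4) = (8.315×10¹⁶/(5.670×10⁻⁸×9.02567×10¹⁵))^(1/4) = 113 K.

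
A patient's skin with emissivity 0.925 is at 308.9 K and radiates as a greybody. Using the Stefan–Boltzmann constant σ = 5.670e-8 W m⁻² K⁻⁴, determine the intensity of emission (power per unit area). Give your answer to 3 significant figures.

Stefan–Boltzmann: I = εσT⁴ = 0.925 × 5.670×10⁻⁸ × (308.9)⁴ = 478 W/m².

I ≈ 478 W/m²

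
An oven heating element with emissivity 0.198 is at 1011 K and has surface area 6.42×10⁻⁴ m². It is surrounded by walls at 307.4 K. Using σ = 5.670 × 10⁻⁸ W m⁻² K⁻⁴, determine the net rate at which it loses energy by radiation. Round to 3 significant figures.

Net loss ≈ 7.47 W

Area A = 6.42×10⁻⁴ m².
Net radiated power P_net = εσA(T⁴ − T₀⁴) = 0.198×5.670×10⁻⁸×6.42×10⁻⁴×(1011⁴ − 307.4⁴).
T⁴ − T₀⁴ = 1.04473×10¹² − 8.92926×10⁹ = 1.03580×10¹² K⁴, so P_net = 7.47 W.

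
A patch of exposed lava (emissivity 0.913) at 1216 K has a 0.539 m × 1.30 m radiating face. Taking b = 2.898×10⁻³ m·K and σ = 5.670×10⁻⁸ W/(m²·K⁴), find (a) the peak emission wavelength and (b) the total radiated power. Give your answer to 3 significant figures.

λ_max ≈ 2.38×10³ nm; P ≈ 7.93×10⁴ W

(a) λ_max = b/T = 2.898×10⁻³/1216 = 2.383×10⁻⁶ m = 2.38×10³ nm.
Area A = 0.539 × 1.30 = 0.7007 m².
(b) P = εσAT⁴ = 0.913×5.670×10⁻⁸×0.7007×(1216)⁴ = 7.93×10⁴ W.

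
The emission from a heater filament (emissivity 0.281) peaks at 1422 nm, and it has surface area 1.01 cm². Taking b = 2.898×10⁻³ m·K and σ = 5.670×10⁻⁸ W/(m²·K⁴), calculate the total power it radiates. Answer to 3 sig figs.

P ≈ 27.8 W

Wien's law: T = b/λ_max = 2.898×10⁻³/1.422×10⁻⁶ = 2037.97 K.
Area A = 1.01 cm² = 1.01×10⁻⁴ m².
Then P = εσAT⁴ = 0.281×5.670×10⁻⁸×1.01×10⁻⁴×(2037.97)⁴ = 27.8 W.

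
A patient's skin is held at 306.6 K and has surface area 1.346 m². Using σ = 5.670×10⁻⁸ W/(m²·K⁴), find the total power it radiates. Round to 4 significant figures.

Area A = 1.346 m².
P = σAT⁴ = 5.670×10⁻⁸ × 1.346 × (306.6)⁴ = 674.4 W.

P ≈ 674.4 W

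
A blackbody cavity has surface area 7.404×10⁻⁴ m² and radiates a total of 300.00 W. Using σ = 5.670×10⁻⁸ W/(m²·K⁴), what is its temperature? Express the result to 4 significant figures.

Area A = 7.404×10⁻⁴ m².
P = σAT⁴ ⇒ T = (P/(σA))^(1/4) = (300.00/(5.670×10⁻⁸×7.404×10⁻⁴))^(1/4) = 1635 K.

T ≈ 1635 K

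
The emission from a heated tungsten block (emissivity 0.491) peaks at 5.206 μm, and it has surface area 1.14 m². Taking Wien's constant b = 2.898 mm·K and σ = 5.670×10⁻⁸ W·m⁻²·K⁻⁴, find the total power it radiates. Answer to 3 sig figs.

Wien's law: T = b/λ_max = 2.898×10⁻³/5.206×10⁻⁶ = 556.665 K.
Area A = 1.14 m².
Then P = εσAT⁴ = 0.491×5.670×10⁻⁸×1.14×(556.665)⁴ = 3.05×10³ W.

P ≈ 3.05×10³ W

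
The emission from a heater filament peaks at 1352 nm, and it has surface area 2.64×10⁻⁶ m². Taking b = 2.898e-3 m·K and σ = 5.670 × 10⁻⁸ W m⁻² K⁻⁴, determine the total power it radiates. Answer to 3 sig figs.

P ≈ 3.16 W

Wien's law: T = b/λ_max = 2.898×10⁻³/1.352×10⁻⁶ = 2143.49 K.
Area A = 2.64×10⁻⁶ m².
Then P = σAT⁴ = 5.670×10⁻⁸×2.64×10⁻⁶×(2143.49)⁴ = 3.16 W.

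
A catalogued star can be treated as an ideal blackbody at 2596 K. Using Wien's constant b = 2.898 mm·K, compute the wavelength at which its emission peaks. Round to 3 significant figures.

Wien's displacement law: λ_max = b/T = (2.898×10⁻³ m·K)/(2596 K) = 1.116×10⁻⁶ m.
That is 1.12 μm, in the infrared range.

λ_max ≈ 1.12 μm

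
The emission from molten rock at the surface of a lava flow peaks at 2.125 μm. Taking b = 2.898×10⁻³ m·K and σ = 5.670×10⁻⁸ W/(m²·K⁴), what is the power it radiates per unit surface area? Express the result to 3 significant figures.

I ≈ 1.96×10⁵ W/m²

Wien's law: T = b/λ_max = 2.898×10⁻³/2.125×10⁻⁶ = 1363.76 K.
Then I = σT⁴ = 5.670×10⁻⁸×(1363.76)⁴ = 1.96×10⁵ W/m².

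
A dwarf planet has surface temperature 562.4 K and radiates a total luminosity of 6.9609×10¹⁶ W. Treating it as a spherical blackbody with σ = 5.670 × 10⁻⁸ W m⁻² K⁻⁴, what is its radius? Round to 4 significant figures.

R ≈ 9.882×10⁵ m

L = 4πR²σT⁴ ⇒ R = √(L/(4πσT⁴)).
σT⁴ = 5672.37 W/m², so R = √(6.9609×10¹⁶/(4π×5672.37)) = 9.882×10⁵ m.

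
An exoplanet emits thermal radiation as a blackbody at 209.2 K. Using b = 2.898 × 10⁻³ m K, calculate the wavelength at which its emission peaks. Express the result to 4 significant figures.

λ_max ≈ 13.85 μm

Wien's displacement law: λ_max = b/T = (2.898×10⁻³ m·K)/(209.2 K) = 1.3853×10⁻⁵ m.
That is 13.85 μm, in the infrared range.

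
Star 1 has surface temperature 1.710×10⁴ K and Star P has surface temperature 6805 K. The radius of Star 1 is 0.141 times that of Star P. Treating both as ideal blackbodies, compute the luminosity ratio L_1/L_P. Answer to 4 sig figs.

L ∝ R²T⁴, so L_1/L_P = (R_1/R_P)²(T_1/T_P)⁴ = (0.141)² × (1.710×10⁴/6805)⁴ = 0.019881 × 39.8724 = 0.7927.

L_1/L_P ≈ 0.7927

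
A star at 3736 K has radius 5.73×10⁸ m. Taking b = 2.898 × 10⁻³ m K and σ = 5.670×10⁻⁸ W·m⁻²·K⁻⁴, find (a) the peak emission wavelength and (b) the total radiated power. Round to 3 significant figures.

(a) λ_max = b/T = 2.898×10⁻³/3736 = 7.757×10⁻⁷ m = 0.776 μm.
Surface area A = 4πR² = 4π(5.73×10⁸ m)² = 4.12590×10¹⁸ m².
(b) P = σAT⁴ = 5.670×10⁻⁸×4.12590×10¹⁸×(3736)⁴ = 4.56×10²⁵ W.

λ_max ≈ 0.776 μm; P ≈ 4.56×10²⁵ W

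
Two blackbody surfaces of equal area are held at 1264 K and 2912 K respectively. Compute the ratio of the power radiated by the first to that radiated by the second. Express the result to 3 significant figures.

P₁/P₂ ≈ 0.0355

With equal areas, P₁/P₂ = (T₁/T₂)⁴ = (1264/2912)⁴ = 0.0355.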